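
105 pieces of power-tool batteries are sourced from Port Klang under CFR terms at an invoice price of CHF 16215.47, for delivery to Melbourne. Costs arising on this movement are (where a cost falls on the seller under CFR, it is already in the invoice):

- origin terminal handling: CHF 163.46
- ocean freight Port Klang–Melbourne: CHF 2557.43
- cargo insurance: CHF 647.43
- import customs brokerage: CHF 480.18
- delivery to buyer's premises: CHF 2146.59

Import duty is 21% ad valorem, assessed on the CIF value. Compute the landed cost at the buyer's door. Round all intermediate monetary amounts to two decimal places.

Total landed cost: CHF 23030.88

CFR: the seller pays costs through ocean freight to the destination port, but not insurance.
Already in the invoice (seller's account under CFR): origin terminal, freight — exclude.
CIF value = CFR price + insurance = 16215.47 + 647.43 = 16862.90
Import duty = 16862.90 × 21% = 3541.21
Buyer bears: insurance 647.43 + brokerage 480.18 + delivery 2146.59 + duty 3541.21 = 6815.41
Landed cost = invoice 16215.47 + 6815.41 = 23030.88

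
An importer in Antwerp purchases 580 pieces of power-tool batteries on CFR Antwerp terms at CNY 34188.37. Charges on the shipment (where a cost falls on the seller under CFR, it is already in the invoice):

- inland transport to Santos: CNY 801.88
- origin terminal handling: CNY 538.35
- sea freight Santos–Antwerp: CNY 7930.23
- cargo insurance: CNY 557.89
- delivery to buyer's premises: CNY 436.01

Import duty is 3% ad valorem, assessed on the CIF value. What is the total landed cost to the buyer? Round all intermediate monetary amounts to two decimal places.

CFR: the seller pays costs through ocean freight to the destination port, but not insurance.
Already in the invoice (seller's account under CFR): inland to port, origin terminal, freight — exclude.
CIF value = CFR price + insurance = 34188.37 + 557.89 = 34746.26
Import duty = 34746.26 × 3% = 1042.39
Buyer bears: insurance 557.89 + delivery 436.01 + duty 1042.39 = 2036.29
Landed cost = invoice 34188.37 + 2036.29 = 36224.66

Total landed cost: CNY 36224.66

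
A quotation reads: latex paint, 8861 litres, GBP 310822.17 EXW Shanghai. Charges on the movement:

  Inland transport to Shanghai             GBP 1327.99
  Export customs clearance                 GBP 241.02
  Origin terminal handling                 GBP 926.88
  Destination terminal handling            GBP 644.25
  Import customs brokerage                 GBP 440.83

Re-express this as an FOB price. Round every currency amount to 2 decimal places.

Not relevant to the conversion: destination terminal, brokerage — on the buyer under both terms; not part of either seller's price.
From EXW to FOB, the seller additionally bears: inland to port, export clearance, origin terminal.
FOB price = 310822.17 + 1327.99 + 241.02 + 926.88 = 313318.06

FOB price: GBP 313318.06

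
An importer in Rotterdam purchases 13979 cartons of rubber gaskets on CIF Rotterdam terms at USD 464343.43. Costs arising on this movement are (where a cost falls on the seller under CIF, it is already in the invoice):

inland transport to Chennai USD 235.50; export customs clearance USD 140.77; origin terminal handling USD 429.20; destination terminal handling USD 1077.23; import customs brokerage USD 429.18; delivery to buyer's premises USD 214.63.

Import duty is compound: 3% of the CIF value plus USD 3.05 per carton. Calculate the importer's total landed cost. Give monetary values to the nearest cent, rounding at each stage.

Total landed cost: USD 522630.72

CIF: the seller pays costs through ocean freight and marine insurance to the destination port.
Already in the invoice (seller's account under CIF): inland to port, export clearance, origin terminal — exclude.
The CIF price already equals the CIF value: 464343.43
Ad valorem component: 464343.43 × 3% = 13930.30
Specific component: 13979 × 3.05 = 42635.95
Import duty = 13930.30 + 42635.95 = 56566.25
Buyer bears: destination terminal 1077.23 + brokerage 429.18 + delivery 214.63 + duty 56566.25 = 58287.29
Landed cost = invoice 464343.43 + 58287.29 = 522630.72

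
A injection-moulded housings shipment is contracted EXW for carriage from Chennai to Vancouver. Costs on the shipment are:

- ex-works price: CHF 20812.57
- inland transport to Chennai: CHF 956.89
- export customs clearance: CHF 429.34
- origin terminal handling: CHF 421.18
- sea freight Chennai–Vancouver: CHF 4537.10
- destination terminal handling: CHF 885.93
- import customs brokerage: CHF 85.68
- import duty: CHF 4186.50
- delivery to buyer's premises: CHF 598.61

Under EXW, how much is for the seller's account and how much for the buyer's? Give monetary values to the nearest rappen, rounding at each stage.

Seller: CHF 20812.57; buyer: CHF 12101.23

EXW: the seller makes goods available at their premises; the buyer bears all onward costs.
Seller's account: goods 20812.57 = 20812.57
Buyer's account: inland to port 956.89 + export clearance 429.34 + origin terminal 421.18 + freight 4537.10 + destination terminal 885.93 + brokerage 85.68 + duty 4186.50 + delivery 598.61 = 12101.23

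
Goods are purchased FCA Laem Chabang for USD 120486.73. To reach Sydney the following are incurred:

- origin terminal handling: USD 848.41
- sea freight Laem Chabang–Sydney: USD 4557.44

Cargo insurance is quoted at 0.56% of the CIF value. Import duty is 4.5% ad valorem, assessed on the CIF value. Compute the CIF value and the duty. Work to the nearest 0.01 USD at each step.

CIF value: USD 126601.55; import duty: USD 5697.07

Let C be the CIF value. C = FCA price + pre-shipment costs + freight + 0.56% × C
C − 0.56% × C = 120486.73 + 848.41 + 4557.44
0.9944 × C = 125892.58
C = 125892.58 / 0.9944 = 126601.55
Insurance premium = 0.56% × 126601.55 = 708.97
Import duty = 126601.55 × 4.5% = 5697.07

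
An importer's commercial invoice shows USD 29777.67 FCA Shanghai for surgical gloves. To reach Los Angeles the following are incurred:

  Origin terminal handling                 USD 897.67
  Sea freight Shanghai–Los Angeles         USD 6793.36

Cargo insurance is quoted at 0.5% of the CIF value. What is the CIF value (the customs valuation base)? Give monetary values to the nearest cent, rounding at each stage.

Let C be the CIF value. C = FCA price + pre-shipment costs + freight + 0.5% × C
C − 0.5% × C = 29777.67 + 897.67 + 6793.36
0.995 × C = 37468.70
C = 37468.70 / 0.995 = 37656.98
Insurance premium = 0.5% × 37656.98 = 188.28

CIF value: USD 37656.98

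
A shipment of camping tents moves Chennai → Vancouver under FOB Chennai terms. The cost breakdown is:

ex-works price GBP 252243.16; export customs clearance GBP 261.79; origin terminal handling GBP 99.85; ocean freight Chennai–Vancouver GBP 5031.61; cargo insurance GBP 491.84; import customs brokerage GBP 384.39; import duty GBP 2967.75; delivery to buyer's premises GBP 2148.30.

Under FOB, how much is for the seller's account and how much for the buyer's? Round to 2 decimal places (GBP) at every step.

Seller: GBP 252604.80; buyer: GBP 11023.89

FOB: the seller bears costs until goods are on board at the origin port; the buyer bears freight, insurance and all costs thereafter.
Seller's account: goods 252243.16 + export clearance 261.79 + origin terminal 99.85 = 252604.80
Buyer's account: freight 5031.61 + insurance 491.84 + brokerage 384.39 + duty 2967.75 + delivery 2148.30 = 11023.89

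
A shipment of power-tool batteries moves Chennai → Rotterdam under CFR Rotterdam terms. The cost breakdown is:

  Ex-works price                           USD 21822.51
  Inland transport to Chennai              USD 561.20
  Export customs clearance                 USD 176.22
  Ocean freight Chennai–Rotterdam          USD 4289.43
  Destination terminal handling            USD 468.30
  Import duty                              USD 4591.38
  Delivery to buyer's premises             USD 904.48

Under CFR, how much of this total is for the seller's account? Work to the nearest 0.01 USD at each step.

CFR: the seller pays costs through ocean freight to the destination port, but not insurance.
Seller's account: goods 21822.51 + inland to port 561.20 + export clearance 176.22 + freight 4289.43 = 26849.36
Buyer's account: destination terminal 468.30 + duty 4591.38 + delivery 904.48 = 5964.16

Seller's account: USD 26849.36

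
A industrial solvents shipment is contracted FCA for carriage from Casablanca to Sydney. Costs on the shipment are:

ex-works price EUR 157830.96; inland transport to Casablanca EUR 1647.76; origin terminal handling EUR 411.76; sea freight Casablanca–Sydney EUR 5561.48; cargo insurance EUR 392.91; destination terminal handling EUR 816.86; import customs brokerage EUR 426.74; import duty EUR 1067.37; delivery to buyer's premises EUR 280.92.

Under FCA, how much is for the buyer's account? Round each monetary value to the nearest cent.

Buyer's account: EUR 8958.04

FCA: the seller delivers export-cleared goods to the carrier; the buyer bears costs from that point.
Seller's account: goods 157830.96 + inland to port 1647.76 = 159478.72
Buyer's account: origin terminal 411.76 + freight 5561.48 + insurance 392.91 + destination terminal 816.86 + brokerage 426.74 + duty 1067.37 + delivery 280.92 = 8958.04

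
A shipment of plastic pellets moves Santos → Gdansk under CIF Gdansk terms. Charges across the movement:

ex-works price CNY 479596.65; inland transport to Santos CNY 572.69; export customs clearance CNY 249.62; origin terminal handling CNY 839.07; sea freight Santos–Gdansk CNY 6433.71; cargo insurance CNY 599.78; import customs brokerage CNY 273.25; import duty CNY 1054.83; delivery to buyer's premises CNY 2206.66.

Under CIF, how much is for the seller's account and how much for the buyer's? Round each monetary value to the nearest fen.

Seller: CNY 488291.52; buyer: CNY 3534.74

CIF: the seller pays costs through ocean freight and marine insurance to the destination port.
Seller's account: goods 479596.65 + inland to port 572.69 + export clearance 249.62 + origin terminal 839.07 + freight 6433.71 + insurance 599.78 = 488291.52
Buyer's account: brokerage 273.25 + duty 1054.83 + delivery 2206.66 = 3534.74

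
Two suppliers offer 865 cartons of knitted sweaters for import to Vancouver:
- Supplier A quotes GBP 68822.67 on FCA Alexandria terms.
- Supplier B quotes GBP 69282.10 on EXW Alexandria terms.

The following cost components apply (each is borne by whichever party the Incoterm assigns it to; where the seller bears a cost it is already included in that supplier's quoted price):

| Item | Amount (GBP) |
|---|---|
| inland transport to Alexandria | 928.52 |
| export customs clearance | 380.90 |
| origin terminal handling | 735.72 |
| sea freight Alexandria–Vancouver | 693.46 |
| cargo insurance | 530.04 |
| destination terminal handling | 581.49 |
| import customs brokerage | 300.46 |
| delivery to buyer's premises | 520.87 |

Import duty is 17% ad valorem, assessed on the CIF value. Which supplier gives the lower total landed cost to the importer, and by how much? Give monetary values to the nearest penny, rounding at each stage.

Supplier A is cheaper by GBP 2069.56

Supplier A (FCA):
CIF value = FCA price + origin terminal + freight + insurance = 68822.67 + 735.72 + 693.46 + 530.04 = 70781.89
Import duty = 70781.89 × 17% = 12032.92
Buyer bears (A): 735.72 + 693.46 + 530.04 + 581.49 + 300.46 + 520.87 = 3362.04
Landed cost (A) = invoice 68822.67 + 3362.04 + duty 12032.92 = 84217.63
Supplier B (EXW):
CIF value = EXW price + inland to port + export clearance + origin terminal + freight + insurance = 69282.10 + 928.52 + 380.90 + 735.72 + 693.46 + 530.04 = 72550.74
Import duty = 72550.74 × 17% = 12333.63
Buyer bears (B): 928.52 + 380.90 + 735.72 + 693.46 + 530.04 + 581.49 + 300.46 + 520.87 = 4671.46
Landed cost (B) = invoice 69282.10 + 4671.46 + duty 12333.63 = 86287.19
Difference = |84217.63 − 86287.19| = 2069.56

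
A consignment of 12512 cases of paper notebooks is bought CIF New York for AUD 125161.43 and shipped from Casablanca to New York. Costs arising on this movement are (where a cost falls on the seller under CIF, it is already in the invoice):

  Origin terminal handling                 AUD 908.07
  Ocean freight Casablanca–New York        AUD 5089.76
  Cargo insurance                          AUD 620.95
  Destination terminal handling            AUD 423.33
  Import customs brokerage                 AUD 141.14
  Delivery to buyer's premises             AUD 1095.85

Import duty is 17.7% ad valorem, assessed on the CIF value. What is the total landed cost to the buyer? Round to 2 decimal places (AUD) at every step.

CIF: the seller pays costs through ocean freight and marine insurance to the destination port.
Already in the invoice (seller's account under CIF): origin terminal, freight, insurance — exclude.
The CIF price already equals the CIF value: 125161.43
Import duty = 125161.43 × 17.7% = 22153.57
Buyer bears: destination terminal 423.33 + brokerage 141.14 + delivery 1095.85 + duty 22153.57 = 23813.89
Landed cost = invoice 125161.43 + 23813.89 = 148975.32

Total landed cost: AUD 148975.32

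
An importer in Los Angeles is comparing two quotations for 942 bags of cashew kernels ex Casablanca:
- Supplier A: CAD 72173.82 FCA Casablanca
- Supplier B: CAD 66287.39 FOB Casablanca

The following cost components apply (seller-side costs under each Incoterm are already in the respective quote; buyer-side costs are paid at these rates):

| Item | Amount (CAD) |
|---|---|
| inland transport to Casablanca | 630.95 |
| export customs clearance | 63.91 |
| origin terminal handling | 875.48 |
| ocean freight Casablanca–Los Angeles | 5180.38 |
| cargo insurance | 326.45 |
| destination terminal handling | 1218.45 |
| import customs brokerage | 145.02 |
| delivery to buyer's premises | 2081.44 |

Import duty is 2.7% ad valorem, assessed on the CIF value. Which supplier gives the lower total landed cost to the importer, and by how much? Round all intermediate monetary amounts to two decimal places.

Supplier B is cheaper by CAD 6944.49

Supplier A (FCA):
CIF value = FCA price + origin terminal + freight + insurance = 72173.82 + 875.48 + 5180.38 + 326.45 = 78556.13
Import duty = 78556.13 × 2.7% = 2121.02
Buyer bears (A): 875.48 + 5180.38 + 326.45 + 1218.45 + 145.02 + 2081.44 = 9827.22
Landed cost (A) = invoice 72173.82 + 9827.22 + duty 2121.02 = 84122.06
Supplier B (FOB):
CIF value = FOB price + freight + insurance = 66287.39 + 5180.38 + 326.45 = 71794.22
Import duty = 71794.22 × 2.7% = 1938.44
Buyer bears (B): 5180.38 + 326.45 + 1218.45 + 145.02 + 2081.44 = 8951.74
Landed cost (B) = invoice 66287.39 + 8951.74 + duty 1938.44 = 77177.57
Difference = |84122.06 − 77177.57| = 6944.49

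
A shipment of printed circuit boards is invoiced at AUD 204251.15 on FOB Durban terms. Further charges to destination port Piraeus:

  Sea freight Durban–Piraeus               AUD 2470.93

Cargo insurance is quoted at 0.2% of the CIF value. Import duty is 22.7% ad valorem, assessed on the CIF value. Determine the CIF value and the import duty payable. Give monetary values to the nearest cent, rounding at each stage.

Let C be the CIF value. C = FOB price + freight + 0.2% × C
C − 0.2% × C = 204251.15 + 2470.93
0.998 × C = 206722.08
C = 206722.08 / 0.998 = 207136.35
Insurance premium = 0.2% × 207136.35 = 414.27
Import duty = 207136.35 × 22.7% = 47019.95

CIF value: AUD 207136.35; import duty: AUD 47019.95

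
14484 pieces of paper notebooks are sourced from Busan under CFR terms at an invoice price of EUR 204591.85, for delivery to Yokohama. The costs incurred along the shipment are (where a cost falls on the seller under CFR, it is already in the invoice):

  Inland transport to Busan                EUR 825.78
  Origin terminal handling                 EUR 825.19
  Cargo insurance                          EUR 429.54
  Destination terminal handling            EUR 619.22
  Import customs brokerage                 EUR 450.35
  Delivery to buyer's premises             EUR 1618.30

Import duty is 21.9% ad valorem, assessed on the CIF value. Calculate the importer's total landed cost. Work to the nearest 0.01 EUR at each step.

Total landed cost: EUR 252608.94

CFR: the seller pays costs through ocean freight to the destination port, but not insurance.
Already in the invoice (seller's account under CFR): inland to port, origin terminal — exclude.
CIF value = CFR price + insurance = 204591.85 + 429.54 = 205021.39
Import duty = 205021.39 × 21.9% = 44899.68
Buyer bears: insurance 429.54 + destination terminal 619.22 + brokerage 450.35 + delivery 1618.30 + duty 44899.68 = 48017.09
Landed cost = invoice 204591.85 + 48017.09 = 252608.94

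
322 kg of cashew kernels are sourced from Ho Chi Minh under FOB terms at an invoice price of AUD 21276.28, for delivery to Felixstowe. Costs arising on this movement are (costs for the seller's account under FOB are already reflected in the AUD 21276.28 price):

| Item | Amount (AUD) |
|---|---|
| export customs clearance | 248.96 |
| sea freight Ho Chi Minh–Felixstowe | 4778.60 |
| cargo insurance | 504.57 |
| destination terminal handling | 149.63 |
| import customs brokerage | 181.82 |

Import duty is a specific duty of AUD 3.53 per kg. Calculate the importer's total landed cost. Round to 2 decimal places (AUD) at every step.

FOB: the seller bears costs until goods are on board at the origin port; the buyer bears freight, insurance and all costs thereafter.
Already in the invoice (seller's account under FOB): export clearance — exclude.
CIF value = FOB price + freight + insurance = 21276.28 + 4778.60 + 504.57 = 26559.45
Import duty = 322 × 3.53 = 1136.66
Buyer bears: freight 4778.60 + insurance 504.57 + destination terminal 149.63 + brokerage 181.82 + duty 1136.66 = 6751.28
Landed cost = invoice 21276.28 + 6751.28 = 28027.56

Total landed cost: AUD 28027.56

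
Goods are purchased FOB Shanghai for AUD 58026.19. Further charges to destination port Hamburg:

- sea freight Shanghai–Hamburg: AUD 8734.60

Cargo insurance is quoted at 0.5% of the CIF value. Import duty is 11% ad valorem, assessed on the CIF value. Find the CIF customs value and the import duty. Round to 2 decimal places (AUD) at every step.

Let C be the CIF value. C = FOB price + freight + 0.5% × C
C − 0.5% × C = 58026.19 + 8734.60
0.995 × C = 66760.79
C = 66760.79 / 0.995 = 67096.27
Insurance premium = 0.5% × 67096.27 = 335.48
Import duty = 67096.27 × 11% = 7380.59

CIF value: AUD 67096.27; import duty: AUD 7380.59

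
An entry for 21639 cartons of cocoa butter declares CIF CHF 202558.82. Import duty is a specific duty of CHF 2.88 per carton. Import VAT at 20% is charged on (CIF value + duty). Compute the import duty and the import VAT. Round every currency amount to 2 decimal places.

Import duty: CHF 62320.32; import VAT: CHF 52975.83

Import duty = 21639 × 2.88 = 62320.32
VAT base = CIF + duty = 202558.82 + 62320.32 = 264879.14
Import VAT = 264879.14 × 20% = 52975.83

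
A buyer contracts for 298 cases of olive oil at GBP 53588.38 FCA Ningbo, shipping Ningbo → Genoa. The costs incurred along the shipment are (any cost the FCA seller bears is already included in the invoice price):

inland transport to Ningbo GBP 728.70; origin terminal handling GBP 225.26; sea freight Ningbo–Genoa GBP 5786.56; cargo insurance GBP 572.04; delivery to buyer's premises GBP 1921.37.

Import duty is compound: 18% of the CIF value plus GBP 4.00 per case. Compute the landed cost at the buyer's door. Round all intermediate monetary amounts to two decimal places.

Total landed cost: GBP 74116.61

FCA: the seller delivers export-cleared goods to the carrier; the buyer bears costs from that point.
Already in the invoice (seller's account under FCA): inland to port — exclude.
CIF value = FCA price + origin terminal + freight + insurance = 53588.38 + 225.26 + 5786.56 + 572.04 = 60172.24
Ad valorem component: 60172.24 × 18% = 10831.00
Specific component: 298 × 4.00 = 1192.00
Import duty = 10831.00 + 1192.00 = 12023.00
Buyer bears: origin terminal 225.26 + freight 5786.56 + insurance 572.04 + delivery 1921.37 + duty 12023.00 = 20528.23
Landed cost = invoice 53588.38 + 20528.23 = 74116.61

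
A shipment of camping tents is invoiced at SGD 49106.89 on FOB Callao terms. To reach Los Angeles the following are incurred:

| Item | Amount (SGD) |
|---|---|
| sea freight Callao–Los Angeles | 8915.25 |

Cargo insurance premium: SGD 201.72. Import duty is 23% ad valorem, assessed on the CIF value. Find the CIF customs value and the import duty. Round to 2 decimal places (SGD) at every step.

CIF value: SGD 58223.86; import duty: SGD 13391.49

CIF = FOB price + freight + insurance
CIF = 49106.89 + 8915.25 + 201.72 = 58223.86
Import duty = 58223.86 × 23% = 13391.49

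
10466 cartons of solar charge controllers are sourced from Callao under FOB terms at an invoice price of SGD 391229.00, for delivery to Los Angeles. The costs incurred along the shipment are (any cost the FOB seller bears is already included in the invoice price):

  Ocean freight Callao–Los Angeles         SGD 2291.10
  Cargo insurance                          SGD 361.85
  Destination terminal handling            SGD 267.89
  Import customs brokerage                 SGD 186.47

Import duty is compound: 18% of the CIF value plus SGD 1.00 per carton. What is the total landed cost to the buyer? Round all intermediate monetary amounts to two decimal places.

Total landed cost: SGD 475701.06

FOB: the seller bears costs until goods are on board at the origin port; the buyer bears freight, insurance and all costs thereafter.
CIF value = FOB price + freight + insurance = 391229.00 + 2291.10 + 361.85 = 393881.95
Ad valorem component: 393881.95 × 18% = 70898.75
Specific component: 10466 × 1.00 = 10466.00
Import duty = 70898.75 + 10466.00 = 81364.75
Buyer bears: freight 2291.10 + insurance 361.85 + destination terminal 267.89 + brokerage 186.47 + duty 81364.75 = 84472.06
Landed cost = invoice 391229.00 + 84472.06 = 475701.06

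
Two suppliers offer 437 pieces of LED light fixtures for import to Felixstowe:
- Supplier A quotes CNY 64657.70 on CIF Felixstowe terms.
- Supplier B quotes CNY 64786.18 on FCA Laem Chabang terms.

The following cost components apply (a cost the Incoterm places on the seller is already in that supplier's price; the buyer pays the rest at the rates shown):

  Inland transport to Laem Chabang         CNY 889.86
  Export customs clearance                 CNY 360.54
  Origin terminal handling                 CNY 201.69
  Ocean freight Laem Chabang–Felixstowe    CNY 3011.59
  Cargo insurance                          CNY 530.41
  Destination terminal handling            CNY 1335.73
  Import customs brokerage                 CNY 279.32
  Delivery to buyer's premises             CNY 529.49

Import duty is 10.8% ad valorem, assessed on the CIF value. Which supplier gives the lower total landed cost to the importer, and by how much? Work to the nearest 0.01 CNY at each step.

Supplier A (CIF):
The CIF price already equals the CIF value: 64657.70
Import duty = 64657.70 × 10.8% = 6983.03
Buyer bears (A): 1335.73 + 279.32 + 529.49 = 2144.54
Landed cost (A) = invoice 64657.70 + 2144.54 + duty 6983.03 = 73785.27
Supplier B (FCA):
CIF value = FCA price + origin terminal + freight + insurance = 64786.18 + 201.69 + 3011.59 + 530.41 = 68529.87
Import duty = 68529.87 × 10.8% = 7401.23
Buyer bears (B): 201.69 + 3011.59 + 530.41 + 1335.73 + 279.32 + 529.49 = 5888.23
Landed cost (B) = invoice 64786.18 + 5888.23 + duty 7401.23 = 78075.64
Difference = |73785.27 − 78075.64| = 4290.37

Supplier A is cheaper by CNY 4290.37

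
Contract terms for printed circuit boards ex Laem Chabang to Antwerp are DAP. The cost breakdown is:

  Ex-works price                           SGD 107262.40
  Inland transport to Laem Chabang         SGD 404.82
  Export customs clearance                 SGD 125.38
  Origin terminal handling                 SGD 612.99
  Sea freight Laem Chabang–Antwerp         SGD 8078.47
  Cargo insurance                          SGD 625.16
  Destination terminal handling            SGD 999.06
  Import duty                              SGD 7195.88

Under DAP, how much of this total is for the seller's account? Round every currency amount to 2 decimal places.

DAP: the seller bears all costs to the named destination except import duty and clearance.
Seller's account: goods 107262.40 + inland to port 404.82 + export clearance 125.38 + origin terminal 612.99 + freight 8078.47 + insurance 625.16 + destination terminal 999.06 = 118108.28
Buyer's account: duty 7195.88 = 7195.88

Seller's account: SGD 118108.28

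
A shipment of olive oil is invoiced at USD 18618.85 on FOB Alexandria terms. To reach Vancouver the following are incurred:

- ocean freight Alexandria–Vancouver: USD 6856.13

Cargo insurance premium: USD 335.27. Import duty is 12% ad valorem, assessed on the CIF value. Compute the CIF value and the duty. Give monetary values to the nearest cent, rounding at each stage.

CIF value: USD 25810.25; import duty: USD 3097.23

CIF = FOB price + freight + insurance
CIF = 18618.85 + 6856.13 + 335.27 = 25810.25
Import duty = 25810.25 × 12% = 3097.23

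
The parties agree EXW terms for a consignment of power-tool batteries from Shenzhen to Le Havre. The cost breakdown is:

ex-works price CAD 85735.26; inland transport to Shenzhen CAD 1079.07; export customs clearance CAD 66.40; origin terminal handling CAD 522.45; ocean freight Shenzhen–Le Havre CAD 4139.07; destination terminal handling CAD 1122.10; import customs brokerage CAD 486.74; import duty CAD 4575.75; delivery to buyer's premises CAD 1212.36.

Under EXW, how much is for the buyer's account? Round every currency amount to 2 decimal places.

Buyer's account: CAD 13203.94

EXW: the seller makes goods available at their premises; the buyer bears all onward costs.
Seller's account: goods 85735.26 = 85735.26
Buyer's account: inland to port 1079.07 + export clearance 66.40 + origin terminal 522.45 + freight 4139.07 + destination terminal 1122.10 + brokerage 486.74 + duty 4575.75 + delivery 1212.36 = 13203.94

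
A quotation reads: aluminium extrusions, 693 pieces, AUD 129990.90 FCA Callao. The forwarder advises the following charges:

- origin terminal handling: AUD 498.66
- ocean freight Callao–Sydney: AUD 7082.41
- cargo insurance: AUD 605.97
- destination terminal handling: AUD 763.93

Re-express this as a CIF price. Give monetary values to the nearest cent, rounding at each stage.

CIF price: AUD 138177.94

Not relevant to the conversion: destination terminal — on the buyer under both terms; not part of either seller's price.
From FCA to CIF, the seller additionally bears: origin terminal, freight, insurance.
CIF price = 129990.90 + 498.66 + 7082.41 + 605.97 = 138177.94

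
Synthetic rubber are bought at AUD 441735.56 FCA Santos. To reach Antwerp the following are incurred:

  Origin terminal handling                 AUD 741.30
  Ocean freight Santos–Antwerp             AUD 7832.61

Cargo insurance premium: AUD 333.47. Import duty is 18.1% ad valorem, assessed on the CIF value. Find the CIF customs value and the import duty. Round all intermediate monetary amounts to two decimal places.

CIF value: AUD 450642.94; import duty: AUD 81566.37

CIF = FCA price + pre-shipment costs + freight + insurance
CIF = 441735.56 + 741.30 + 7832.61 + 333.47 = 450642.94
Import duty = 450642.94 × 18.1% = 81566.37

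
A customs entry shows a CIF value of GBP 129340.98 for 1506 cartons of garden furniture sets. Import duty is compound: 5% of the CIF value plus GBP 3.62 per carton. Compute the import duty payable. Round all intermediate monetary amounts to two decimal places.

Import duty: GBP 11918.77

Ad valorem component: 129340.98 × 5% = 6467.05
Specific component: 1506 × 3.62 = 5451.72
Import duty = 6467.05 + 5451.72 = 11918.77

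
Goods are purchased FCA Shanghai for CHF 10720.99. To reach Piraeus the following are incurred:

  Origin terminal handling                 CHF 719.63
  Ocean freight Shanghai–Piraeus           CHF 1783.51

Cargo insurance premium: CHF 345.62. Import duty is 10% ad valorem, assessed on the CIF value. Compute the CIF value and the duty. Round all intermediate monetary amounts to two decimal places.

CIF = FCA price + pre-shipment costs + freight + insurance
CIF = 10720.99 + 719.63 + 1783.51 + 345.62 = 13569.75
Import duty = 13569.75 × 10% = 1356.98

CIF value: CHF 13569.75; import duty: CHF 1356.98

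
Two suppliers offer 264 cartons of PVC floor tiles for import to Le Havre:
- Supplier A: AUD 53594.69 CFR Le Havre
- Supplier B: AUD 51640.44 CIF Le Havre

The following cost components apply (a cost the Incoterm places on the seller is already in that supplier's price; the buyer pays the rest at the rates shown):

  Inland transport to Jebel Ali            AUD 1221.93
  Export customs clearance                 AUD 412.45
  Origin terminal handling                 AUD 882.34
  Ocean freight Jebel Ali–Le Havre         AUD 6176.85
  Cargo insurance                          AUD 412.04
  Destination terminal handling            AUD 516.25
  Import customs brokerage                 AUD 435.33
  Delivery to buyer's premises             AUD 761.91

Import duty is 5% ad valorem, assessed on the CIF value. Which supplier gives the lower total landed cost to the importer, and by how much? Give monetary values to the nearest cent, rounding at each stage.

Supplier B is cheaper by AUD 2484.61

Supplier A (CFR):
CIF value = CFR price + insurance = 53594.69 + 412.04 = 54006.73
Import duty = 54006.73 × 5% = 2700.34
Buyer bears (A): 412.04 + 516.25 + 435.33 + 761.91 = 2125.53
Landed cost (A) = invoice 53594.69 + 2125.53 + duty 2700.34 = 58420.56
Supplier B (CIF):
The CIF price already equals the CIF value: 51640.44
Import duty = 51640.44 × 5% = 2582.02
Buyer bears (B): 516.25 + 435.33 + 761.91 = 1713.49
Landed cost (B) = invoice 51640.44 + 1713.49 + duty 2582.02 = 55935.95
Difference = |58420.56 − 55935.95| = 2484.61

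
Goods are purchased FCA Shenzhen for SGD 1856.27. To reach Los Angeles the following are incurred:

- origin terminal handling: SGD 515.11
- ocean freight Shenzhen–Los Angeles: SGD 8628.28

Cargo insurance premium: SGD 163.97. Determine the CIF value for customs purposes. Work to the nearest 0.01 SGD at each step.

CIF = FCA price + pre-shipment costs + freight + insurance
CIF = 1856.27 + 515.11 + 8628.28 + 163.97 = 11163.63

CIF value: SGD 11163.63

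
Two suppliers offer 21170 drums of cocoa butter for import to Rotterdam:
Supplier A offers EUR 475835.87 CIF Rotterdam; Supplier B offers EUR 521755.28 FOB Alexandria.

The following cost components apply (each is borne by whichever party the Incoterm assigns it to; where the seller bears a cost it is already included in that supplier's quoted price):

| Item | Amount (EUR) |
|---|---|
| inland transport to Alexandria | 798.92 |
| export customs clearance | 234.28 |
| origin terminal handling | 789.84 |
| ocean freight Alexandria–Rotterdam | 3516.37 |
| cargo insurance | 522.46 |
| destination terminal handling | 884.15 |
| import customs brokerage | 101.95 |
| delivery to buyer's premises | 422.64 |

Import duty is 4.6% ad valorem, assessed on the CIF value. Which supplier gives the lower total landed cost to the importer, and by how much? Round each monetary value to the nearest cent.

Supplier A (CIF):
The CIF price already equals the CIF value: 475835.87
Import duty = 475835.87 × 4.6% = 21888.45
Buyer bears (A): 884.15 + 101.95 + 422.64 = 1408.74
Landed cost (A) = invoice 475835.87 + 1408.74 + duty 21888.45 = 499133.06
Supplier B (FOB):
CIF value = FOB price + freight + insurance = 521755.28 + 3516.37 + 522.46 = 525794.11
Import duty = 525794.11 × 4.6% = 24186.53
Buyer bears (B): 3516.37 + 522.46 + 884.15 + 101.95 + 422.64 = 5447.57
Landed cost (B) = invoice 521755.28 + 5447.57 + duty 24186.53 = 551389.38
Difference = |499133.06 − 551389.38| = 52256.32

Supplier A is cheaper by EUR 52256.32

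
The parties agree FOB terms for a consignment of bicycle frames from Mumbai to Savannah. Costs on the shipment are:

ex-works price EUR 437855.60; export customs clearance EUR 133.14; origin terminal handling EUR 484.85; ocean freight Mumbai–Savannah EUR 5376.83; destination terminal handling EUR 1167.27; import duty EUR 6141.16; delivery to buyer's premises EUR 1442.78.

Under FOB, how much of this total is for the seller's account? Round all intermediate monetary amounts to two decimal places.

FOB: the seller bears costs until goods are on board at the origin port; the buyer bears freight, insurance and all costs thereafter.
Seller's account: goods 437855.60 + export clearance 133.14 + origin terminal 484.85 = 438473.59
Buyer's account: freight 5376.83 + destination terminal 1167.27 + duty 6141.16 + delivery 1442.78 = 14128.04

Seller's account: EUR 438473.59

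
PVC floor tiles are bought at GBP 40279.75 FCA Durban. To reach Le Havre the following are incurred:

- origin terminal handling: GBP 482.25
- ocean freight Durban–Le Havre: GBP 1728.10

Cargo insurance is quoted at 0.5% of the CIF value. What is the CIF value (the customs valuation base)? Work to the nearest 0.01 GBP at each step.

Let C be the CIF value. C = FCA price + pre-shipment costs + freight + 0.5% × C
C − 0.5% × C = 40279.75 + 482.25 + 1728.10
0.995 × C = 42490.10
C = 42490.10 / 0.995 = 42703.62
Insurance premium = 0.5% × 42703.62 = 213.52

CIF value: GBP 42703.62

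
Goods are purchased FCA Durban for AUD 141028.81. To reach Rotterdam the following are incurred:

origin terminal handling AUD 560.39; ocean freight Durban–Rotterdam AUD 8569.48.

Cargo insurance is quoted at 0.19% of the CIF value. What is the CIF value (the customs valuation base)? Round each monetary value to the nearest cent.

CIF value: AUD 150444.52

Let C be the CIF value. C = FCA price + pre-shipment costs + freight + 0.19% × C
C − 0.19% × C = 141028.81 + 560.39 + 8569.48
0.9981 × C = 150158.68
C = 150158.68 / 0.9981 = 150444.52
Insurance premium = 0.19% × 150444.52 = 285.84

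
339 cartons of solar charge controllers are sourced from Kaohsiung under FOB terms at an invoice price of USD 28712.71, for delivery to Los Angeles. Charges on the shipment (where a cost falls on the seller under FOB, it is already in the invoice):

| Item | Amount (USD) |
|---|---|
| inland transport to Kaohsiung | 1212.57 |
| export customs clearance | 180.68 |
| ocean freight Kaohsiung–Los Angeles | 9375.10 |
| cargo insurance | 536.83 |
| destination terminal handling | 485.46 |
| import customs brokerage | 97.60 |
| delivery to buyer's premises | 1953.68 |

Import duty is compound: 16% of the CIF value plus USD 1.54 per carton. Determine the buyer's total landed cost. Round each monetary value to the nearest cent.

Total landed cost: USD 47863.38

FOB: the seller bears costs until goods are on board at the origin port; the buyer bears freight, insurance and all costs thereafter.
Already in the invoice (seller's account under FOB): inland to port, export clearance — exclude.
CIF value = FOB price + freight + insurance = 28712.71 + 9375.10 + 536.83 = 38624.64
Ad valorem component: 38624.64 × 16% = 6179.94
Specific component: 339 × 1.54 = 522.06
Import duty = 6179.94 + 522.06 = 6702.00
Buyer bears: freight 9375.10 + insurance 536.83 + destination terminal 485.46 + brokerage 97.60 + delivery 1953.68 + duty 6702.00 = 19150.67
Landed cost = invoice 28712.71 + 19150.67 = 47863.38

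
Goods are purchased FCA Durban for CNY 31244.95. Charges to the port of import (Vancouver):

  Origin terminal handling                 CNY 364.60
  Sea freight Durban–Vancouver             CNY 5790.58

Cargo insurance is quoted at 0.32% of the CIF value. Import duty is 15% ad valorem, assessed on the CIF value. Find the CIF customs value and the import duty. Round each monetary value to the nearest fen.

CIF value: CNY 37520.19; import duty: CNY 5628.03

Let C be the CIF value. C = FCA price + pre-shipment costs + freight + 0.32% × C
C − 0.32% × C = 31244.95 + 364.60 + 5790.58
0.9968 × C = 37400.13
C = 37400.13 / 0.9968 = 37520.19
Insurance premium = 0.32% × 37520.19 = 120.06
Import duty = 37520.19 × 15% = 5628.03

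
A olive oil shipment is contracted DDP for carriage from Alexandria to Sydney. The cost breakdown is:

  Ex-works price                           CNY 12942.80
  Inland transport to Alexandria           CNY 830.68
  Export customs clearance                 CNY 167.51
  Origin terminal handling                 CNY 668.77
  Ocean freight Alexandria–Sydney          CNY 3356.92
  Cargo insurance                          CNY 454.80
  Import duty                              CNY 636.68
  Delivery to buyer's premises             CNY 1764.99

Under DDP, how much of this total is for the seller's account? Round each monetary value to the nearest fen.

Seller's account: CNY 20823.15

DDP: the seller bears all costs including import duty.
Seller's account: goods 12942.80 + inland to port 830.68 + export clearance 167.51 + origin terminal 668.77 + freight 3356.92 + insurance 454.80 + duty 636.68 + delivery 1764.99 = 20823.15
Buyer's account: 0.00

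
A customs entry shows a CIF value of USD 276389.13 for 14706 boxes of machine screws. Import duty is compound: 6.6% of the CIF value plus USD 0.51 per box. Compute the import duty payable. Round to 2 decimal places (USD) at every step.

Import duty: USD 25741.74

Ad valorem component: 276389.13 × 6.6% = 18241.68
Specific component: 14706 × 0.51 = 7500.06
Import duty = 18241.68 + 7500.06 = 25741.74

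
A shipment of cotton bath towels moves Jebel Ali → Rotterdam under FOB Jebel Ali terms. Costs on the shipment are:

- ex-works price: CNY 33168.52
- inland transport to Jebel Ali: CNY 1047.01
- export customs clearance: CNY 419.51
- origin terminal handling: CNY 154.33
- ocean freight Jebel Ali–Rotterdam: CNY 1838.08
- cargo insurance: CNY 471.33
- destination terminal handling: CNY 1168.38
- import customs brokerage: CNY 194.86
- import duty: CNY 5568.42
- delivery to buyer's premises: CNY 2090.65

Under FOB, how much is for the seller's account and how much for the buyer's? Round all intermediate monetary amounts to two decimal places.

FOB: the seller bears costs until goods are on board at the origin port; the buyer bears freight, insurance and all costs thereafter.
Seller's account: goods 33168.52 + inland to port 1047.01 + export clearance 419.51 + origin terminal 154.33 = 34789.37
Buyer's account: freight 1838.08 + insurance 471.33 + destination terminal 1168.38 + brokerage 194.86 + duty 5568.42 + delivery 2090.65 = 11331.72

Seller: CNY 34789.37; buyer: CNY 11331.72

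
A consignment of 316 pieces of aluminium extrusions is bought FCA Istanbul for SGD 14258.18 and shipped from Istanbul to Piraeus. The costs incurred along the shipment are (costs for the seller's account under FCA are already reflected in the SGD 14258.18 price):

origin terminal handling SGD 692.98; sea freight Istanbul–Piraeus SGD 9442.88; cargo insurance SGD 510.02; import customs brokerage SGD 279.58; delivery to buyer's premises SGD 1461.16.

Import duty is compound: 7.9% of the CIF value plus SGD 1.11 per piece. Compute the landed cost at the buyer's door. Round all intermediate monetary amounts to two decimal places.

Total landed cost: SGD 28962.98

FCA: the seller delivers export-cleared goods to the carrier; the buyer bears costs from that point.
CIF value = FCA price + origin terminal + freight + insurance = 14258.18 + 692.98 + 9442.88 + 510.02 = 24904.06
Ad valorem component: 24904.06 × 7.9% = 1967.42
Specific component: 316 × 1.11 = 350.76
Import duty = 1967.42 + 350.76 = 2318.18
Buyer bears: origin terminal 692.98 + freight 9442.88 + insurance 510.02 + brokerage 279.58 + delivery 1461.16 + duty 2318.18 = 14704.80
Landed cost = invoice 14258.18 + 14704.80 = 28962.98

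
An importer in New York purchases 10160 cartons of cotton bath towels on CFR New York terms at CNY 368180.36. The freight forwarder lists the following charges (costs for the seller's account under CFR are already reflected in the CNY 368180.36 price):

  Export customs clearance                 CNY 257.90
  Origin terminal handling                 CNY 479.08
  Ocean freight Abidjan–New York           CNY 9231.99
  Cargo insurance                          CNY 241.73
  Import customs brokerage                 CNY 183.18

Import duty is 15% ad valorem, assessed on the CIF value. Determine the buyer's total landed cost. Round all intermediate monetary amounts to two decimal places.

Total landed cost: CNY 423868.58

CFR: the seller pays costs through ocean freight to the destination port, but not insurance.
Already in the invoice (seller's account under CFR): export clearance, origin terminal, freight — exclude.
CIF value = CFR price + insurance = 368180.36 + 241.73 = 368422.09
Import duty = 368422.09 × 15% = 55263.31
Buyer bears: insurance 241.73 + brokerage 183.18 + duty 55263.31 = 55688.22
Landed cost = invoice 368180.36 + 55688.22 = 423868.58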